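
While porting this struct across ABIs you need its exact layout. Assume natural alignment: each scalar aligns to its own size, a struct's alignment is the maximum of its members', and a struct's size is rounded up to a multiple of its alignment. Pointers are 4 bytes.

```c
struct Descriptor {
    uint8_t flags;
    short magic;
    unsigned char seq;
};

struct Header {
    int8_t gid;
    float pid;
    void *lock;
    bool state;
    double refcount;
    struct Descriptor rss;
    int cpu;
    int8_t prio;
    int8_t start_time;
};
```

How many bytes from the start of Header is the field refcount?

Descriptor: 0..1  flags  (1B, 1-aligned); 1..2  -- padding (1B); 2..4  magic  (2B, 2-aligned); 4..5  seq  (1B, 1-aligned); 5..6  -- tail padding (1B); sizeof = 6, alignof = 2
0..1  gid  (1B, 1-aligned)
1..4  -- padding (3B)
4..8  pid  (4B, 4-aligned)
8..12  lock  (4B, 4-aligned)
12..13  state  (1B, 1-aligned)
13..16  -- padding (3B)
16..24  refcount  (8B, 8-aligned)

16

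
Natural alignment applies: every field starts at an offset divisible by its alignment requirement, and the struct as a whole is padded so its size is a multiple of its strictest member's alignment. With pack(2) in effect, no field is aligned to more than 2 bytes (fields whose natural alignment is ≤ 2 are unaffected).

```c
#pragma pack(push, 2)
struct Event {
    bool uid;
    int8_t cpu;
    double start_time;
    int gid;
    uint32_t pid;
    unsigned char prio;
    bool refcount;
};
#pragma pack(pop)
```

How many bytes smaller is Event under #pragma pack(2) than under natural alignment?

12

natural layout:
  @0: uid [1B, align 1] → 1
  @1: cpu [1B, align 1] → 2
  +6 pad (align 8)
  @8: start_time [8B, align 8] → 16
  @16: gid [4B, align 4] → 20
  @20: pid [4B, align 4] → 24
  @24: prio [1B, align 1] → 25
  @25: refcount [1B, align 1] → 26
  +6 tail pad (align 8)
  size 32, align 8
packed(2) layout:
  @0: uid [1B, align 1] → 1
  @1: cpu [1B, align 1] → 2
  @2: start_time [8B, align 2] → 10
  @10: gid [4B, align 2] → 14
  @14: pid [4B, align 2] → 18
  @18: prio [1B, align 1] → 19
  @19: refcount [1B, align 1] → 20
  size 20, align 2
32 − 20 = 12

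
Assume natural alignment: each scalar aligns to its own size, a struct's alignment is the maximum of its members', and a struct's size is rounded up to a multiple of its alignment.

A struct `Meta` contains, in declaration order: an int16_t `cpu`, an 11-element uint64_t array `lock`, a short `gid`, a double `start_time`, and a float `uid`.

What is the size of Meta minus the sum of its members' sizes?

16

@0: cpu [2B, align 2] → 2
+6 pad (align 8)
@8: lock [88B, align 8] → 96
@96: gid [2B, align 2] → 98
+6 pad (align 8)
@104: start_time [8B, align 8] → 112
@112: uid [4B, align 4] → 116
+4 tail pad (align 8)
size 120, align 8
data bytes 104, size 120 → padding 16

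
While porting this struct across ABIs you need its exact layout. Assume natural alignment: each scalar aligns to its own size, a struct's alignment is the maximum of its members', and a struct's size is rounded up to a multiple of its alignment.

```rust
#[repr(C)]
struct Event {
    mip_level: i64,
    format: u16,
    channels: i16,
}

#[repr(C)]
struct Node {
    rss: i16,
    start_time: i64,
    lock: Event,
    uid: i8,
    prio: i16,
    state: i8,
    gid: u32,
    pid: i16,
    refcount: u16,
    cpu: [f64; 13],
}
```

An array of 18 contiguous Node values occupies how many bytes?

Event: 0..8  mip_level  (8B, 8-aligned); 8..10  format  (2B, 2-aligned); 10..12  channels  (2B, 2-aligned); 12..16  -- tail padding (4B); sizeof = 16, alignof = 8
0..2  rss  (2B, 2-aligned)
2..8  -- padding (6B)
8..16  start_time  (8B, 8-aligned)
16..32  lock  (16B, 8-aligned)
32..33  uid  (1B, 1-aligned)
33..34  -- padding (1B)
34..36  prio  (2B, 2-aligned)
36..37  state  (1B, 1-aligned)
37..40  -- padding (3B)
40..44  gid  (4B, 4-aligned)
44..46  pid  (2B, 2-aligned)
46..48  refcount  (2B, 2-aligned)
48..152  cpu  (104B, 8-aligned)
sizeof = 152, alignof = 8
array of 18: 18 × 152 = 2736

2736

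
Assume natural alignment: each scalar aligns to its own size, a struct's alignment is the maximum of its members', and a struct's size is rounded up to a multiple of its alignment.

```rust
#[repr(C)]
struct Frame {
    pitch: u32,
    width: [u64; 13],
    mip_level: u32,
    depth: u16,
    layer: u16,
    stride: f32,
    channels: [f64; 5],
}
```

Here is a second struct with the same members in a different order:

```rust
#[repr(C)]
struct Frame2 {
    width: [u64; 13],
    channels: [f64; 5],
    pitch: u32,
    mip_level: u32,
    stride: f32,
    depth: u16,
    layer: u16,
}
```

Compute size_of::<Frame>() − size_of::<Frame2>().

pitch at 0 (size 4, align 4) → ends 4
pad 4 to align 8 for width
width at 8 (size 104, align 8) → ends 112
mip_level at 112 (size 4, align 4) → ends 116
depth at 116 (size 2, align 2) → ends 118
layer at 118 (size 2, align 2) → ends 120
stride at 120 (size 4, align 4) → ends 124
pad 4 to align 8 for channels
channels at 128 (size 40, align 8) → ends 168
total 168 bytes, alignment 8
— Frame2 —
width at 0 (size 104, align 8) → ends 104
channels at 104 (size 40, align 8) → ends 144
pitch at 144 (size 4, align 4) → ends 148
mip_level at 148 (size 4, align 4) → ends 152
stride at 152 (size 4, align 4) → ends 156
depth at 156 (size 2, align 2) → ends 158
layer at 158 (size 2, align 2) → ends 160
total 160 bytes, alignment 8
168 − 160 = 8

8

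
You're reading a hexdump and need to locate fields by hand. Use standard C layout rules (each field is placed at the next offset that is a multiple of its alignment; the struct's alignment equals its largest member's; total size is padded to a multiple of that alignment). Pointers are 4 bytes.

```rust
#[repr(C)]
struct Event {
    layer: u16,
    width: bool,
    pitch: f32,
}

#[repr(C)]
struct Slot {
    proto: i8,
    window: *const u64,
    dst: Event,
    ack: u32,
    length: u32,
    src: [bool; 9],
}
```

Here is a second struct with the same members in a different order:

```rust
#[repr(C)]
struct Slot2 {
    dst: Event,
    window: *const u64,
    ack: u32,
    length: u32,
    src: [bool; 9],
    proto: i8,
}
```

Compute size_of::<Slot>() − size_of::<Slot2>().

4

Event: 0..2  layer  (2B, 2-aligned); 2..3  width  (1B, 1-aligned); 3..4  -- padding (1B); 4..8  pitch  (4B, 4-aligned); sizeof = 8, alignof = 4
0..1  proto  (1B, 1-aligned)
1..4  -- padding (3B)
4..8  window  (4B, 4-aligned)
8..16  dst  (8B, 4-aligned)
16..20  ack  (4B, 4-aligned)
20..24  length  (4B, 4-aligned)
24..33  src  (9B, 1-aligned)
33..36  -- tail padding (3B)
sizeof = 36, alignof = 4
— Slot2 —
0..8  dst  (8B, 4-aligned)
8..12  window  (4B, 4-aligned)
12..16  ack  (4B, 4-aligned)
16..20  length  (4B, 4-aligned)
20..29  src  (9B, 1-aligned)
29..30  proto  (1B, 1-aligned)
30..32  -- tail padding (2B)
sizeof = 32, alignof = 4
36 − 32 = 4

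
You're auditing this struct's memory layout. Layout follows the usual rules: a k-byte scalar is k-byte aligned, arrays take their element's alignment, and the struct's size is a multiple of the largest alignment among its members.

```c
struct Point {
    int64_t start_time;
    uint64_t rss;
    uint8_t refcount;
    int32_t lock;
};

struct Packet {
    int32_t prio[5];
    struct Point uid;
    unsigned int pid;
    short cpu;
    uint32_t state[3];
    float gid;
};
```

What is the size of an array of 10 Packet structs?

720

Point: @0: start_time [8B, align 8] → 8; @8: rss [8B, align 8] → 16; @16: refcount [1B, align 1] → 17; +3 pad (align 4); @20: lock [4B, align 4] → 24; size 24, align 8
@0: prio [20B, align 4] → 20
+4 pad (align 8)
@24: uid [24B, align 8] → 48
@48: pid [4B, align 4] → 52
@52: cpu [2B, align 2] → 54
+2 pad (align 4)
@56: state [12B, align 4] → 68
@68: gid [4B, align 4] → 72
size 72, align 8
array of 10: 10 × 72 = 720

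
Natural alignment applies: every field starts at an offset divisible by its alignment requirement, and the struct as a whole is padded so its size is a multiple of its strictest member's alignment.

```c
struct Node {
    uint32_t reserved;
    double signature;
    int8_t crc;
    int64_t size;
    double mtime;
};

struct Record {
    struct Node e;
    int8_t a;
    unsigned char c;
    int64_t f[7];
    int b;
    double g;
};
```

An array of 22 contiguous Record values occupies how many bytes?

Node: 0..4  reserved  (4B, 4-aligned); 4..8  -- padding (4B); 8..16  signature  (8B, 8-aligned); 16..17  crc  (1B, 1-aligned); 17..24  -- padding (7B); 24..32  size  (8B, 8-aligned); 32..40  mtime  (8B, 8-aligned); sizeof = 40, alignof = 8
0..40  e  (40B, 8-aligned)
40..41  a  (1B, 1-aligned)
41..42  c  (1B, 1-aligned)
42..48  -- padding (6B)
48..104  f  (56B, 8-aligned)
104..108  b  (4B, 4-aligned)
108..112  -- padding (4B)
112..120  g  (8B, 8-aligned)
sizeof = 120, alignof = 8
array of 22: 22 × 120 = 2640

2640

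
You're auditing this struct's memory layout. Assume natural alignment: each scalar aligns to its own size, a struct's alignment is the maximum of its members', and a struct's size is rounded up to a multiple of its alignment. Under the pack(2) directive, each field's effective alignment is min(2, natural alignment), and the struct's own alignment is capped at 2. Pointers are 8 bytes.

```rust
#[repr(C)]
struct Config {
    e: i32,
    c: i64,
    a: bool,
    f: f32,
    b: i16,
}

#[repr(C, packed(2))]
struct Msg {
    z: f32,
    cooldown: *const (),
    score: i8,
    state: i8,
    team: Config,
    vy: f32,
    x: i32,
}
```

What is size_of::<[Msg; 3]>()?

Config: e at 0 (size 4, align 4) → ends 4; pad 4 to align 8 for c; c at 8 (size 8, align 8) → ends 16; a at 16 (size 1, align 1) → ends 17; pad 3 to align 4 for f; f at 20 (size 4, align 4) → ends 24; b at 24 (size 2, align 2) → ends 26; tail pad 6 to reach multiple of 8; total 32 bytes, alignment 8
z at 0 (size 4, align 2) → ends 4
cooldown at 4 (size 8, align 2) → ends 12
score at 12 (size 1, align 1) → ends 13
state at 13 (size 1, align 1) → ends 14
team at 14 (size 32, align 2) → ends 46
vy at 46 (size 4, align 2) → ends 50
x at 50 (size 4, align 2) → ends 54
total 54 bytes, alignment 2
array of 3: 3 × 54 = 162

162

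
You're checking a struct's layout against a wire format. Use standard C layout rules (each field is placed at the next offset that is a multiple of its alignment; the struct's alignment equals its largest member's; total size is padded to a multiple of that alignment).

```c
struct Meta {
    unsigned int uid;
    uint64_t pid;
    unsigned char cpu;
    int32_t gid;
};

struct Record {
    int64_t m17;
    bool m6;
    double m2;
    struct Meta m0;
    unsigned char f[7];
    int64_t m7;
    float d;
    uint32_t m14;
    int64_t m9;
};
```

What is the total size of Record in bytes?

80 bytes

Meta: 0..4  uid  (4B, 4-aligned); 4..8  -- padding (4B); 8..16  pid  (8B, 8-aligned); 16..17  cpu  (1B, 1-aligned); 17..20  -- padding (3B); 20..24  gid  (4B, 4-aligned); sizeof = 24, alignof = 8
0..8  m17  (8B, 8-aligned)
8..9  m6  (1B, 1-aligned)
9..16  -- padding (7B)
16..24  m2  (8B, 8-aligned)
24..48  m0  (24B, 8-aligned)
48..55  f  (7B, 1-aligned)
55..56  -- padding (1B)
56..64  m7  (8B, 8-aligned)
64..68  d  (4B, 4-aligned)
68..72  m14  (4B, 4-aligned)
72..80  m9  (8B, 8-aligned)
sizeof = 80, alignof = 8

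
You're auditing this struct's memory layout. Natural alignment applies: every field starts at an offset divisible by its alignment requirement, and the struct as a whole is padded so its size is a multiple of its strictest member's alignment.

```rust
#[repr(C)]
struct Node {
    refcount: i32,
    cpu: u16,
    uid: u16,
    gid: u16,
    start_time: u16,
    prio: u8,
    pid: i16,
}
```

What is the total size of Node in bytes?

16 bytes

0..4  refcount  (4B, 4-aligned)
4..6  cpu  (2B, 2-aligned)
6..8  uid  (2B, 2-aligned)
8..10  gid  (2B, 2-aligned)
10..12  start_time  (2B, 2-aligned)
12..13  prio  (1B, 1-aligned)
13..14  -- padding (1B)
14..16  pid  (2B, 2-aligned)
sizeof = 16, alignof = 4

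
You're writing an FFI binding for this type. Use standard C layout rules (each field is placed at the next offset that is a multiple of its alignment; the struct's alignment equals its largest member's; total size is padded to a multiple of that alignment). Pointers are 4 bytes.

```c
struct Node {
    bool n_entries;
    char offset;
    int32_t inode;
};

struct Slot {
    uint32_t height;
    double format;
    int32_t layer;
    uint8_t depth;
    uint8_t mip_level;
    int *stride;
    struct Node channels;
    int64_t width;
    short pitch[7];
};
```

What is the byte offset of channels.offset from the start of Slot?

29

Node: @0: n_entries [1B, align 1] → 1; @1: offset [1B, align 1] → 2; +2 pad (align 4); @4: inode [4B, align 4] → 8; size 8, align 4
@0: height [4B, align 4] → 4
+4 pad (align 8)
@8: format [8B, align 8] → 16
@16: layer [4B, align 4] → 20
@20: depth [1B, align 1] → 21
@21: mip_level [1B, align 1] → 22
+2 pad (align 4)
@24: stride [4B, align 4] → 28
@28: channels [8B, align 4] → 36
within Node: offset at 1
28 + 1 = 29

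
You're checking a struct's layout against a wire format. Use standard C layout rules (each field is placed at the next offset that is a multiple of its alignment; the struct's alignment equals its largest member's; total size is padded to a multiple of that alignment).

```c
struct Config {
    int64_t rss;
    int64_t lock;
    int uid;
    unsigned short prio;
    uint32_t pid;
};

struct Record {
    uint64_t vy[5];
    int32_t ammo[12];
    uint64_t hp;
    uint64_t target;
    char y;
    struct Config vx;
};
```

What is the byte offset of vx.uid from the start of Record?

Config: rss at 0 (size 8, align 8) → ends 8; lock at 8 (size 8, align 8) → ends 16; uid at 16 (size 4, align 4) → ends 20; prio at 20 (size 2, align 2) → ends 22; pad 2 to align 4 for pid; pid at 24 (size 4, align 4) → ends 28; tail pad 4 to reach multiple of 8; total 32 bytes, alignment 8
vy at 0 (size 40, align 8) → ends 40
ammo at 40 (size 48, align 4) → ends 88
hp at 88 (size 8, align 8) → ends 96
target at 96 (size 8, align 8) → ends 104
y at 104 (size 1, align 1) → ends 105
pad 7 to align 8 for vx
vx at 112 (size 32, align 8) → ends 144
within Config: uid at 16
112 + 16 = 128

128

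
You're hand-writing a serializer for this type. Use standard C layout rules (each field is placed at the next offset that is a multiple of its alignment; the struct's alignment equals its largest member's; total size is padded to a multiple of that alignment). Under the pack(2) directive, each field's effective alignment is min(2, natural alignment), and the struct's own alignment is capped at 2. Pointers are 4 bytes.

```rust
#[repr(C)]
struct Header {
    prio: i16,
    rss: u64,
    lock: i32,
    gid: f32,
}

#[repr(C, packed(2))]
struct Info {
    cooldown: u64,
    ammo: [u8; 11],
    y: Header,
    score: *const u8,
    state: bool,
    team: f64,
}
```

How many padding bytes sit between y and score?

0

Header: prio at 0 (size 2, align 2) → ends 2; pad 6 to align 8 for rss; rss at 8 (size 8, align 8) → ends 16; lock at 16 (size 4, align 4) → ends 20; gid at 20 (size 4, align 4) → ends 24; total 24 bytes, alignment 8
cooldown at 0 (size 8, align 2) → ends 8
ammo at 8 (size 11, align 1) → ends 19
pad 1 to align 2 for y
y at 20 (size 24, align 2) → ends 44
score at 44 (size 4, align 2) → ends 48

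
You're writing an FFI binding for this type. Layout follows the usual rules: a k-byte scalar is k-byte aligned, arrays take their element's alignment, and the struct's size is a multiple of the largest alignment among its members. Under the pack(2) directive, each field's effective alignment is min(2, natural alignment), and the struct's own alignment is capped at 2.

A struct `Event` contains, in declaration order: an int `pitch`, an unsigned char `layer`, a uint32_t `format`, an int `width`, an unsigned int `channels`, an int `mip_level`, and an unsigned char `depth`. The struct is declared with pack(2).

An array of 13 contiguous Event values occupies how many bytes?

pitch at 0 (size 4, align 2) → ends 4
layer at 4 (size 1, align 1) → ends 5
pad 1 to align 2 for format
format at 6 (size 4, align 2) → ends 10
width at 10 (size 4, align 2) → ends 14
channels at 14 (size 4, align 2) → ends 18
mip_level at 18 (size 4, align 2) → ends 22
depth at 22 (size 1, align 1) → ends 23
tail pad 1 to reach multiple of 2
total 24 bytes, alignment 2
array of 13: 13 × 24 = 312

312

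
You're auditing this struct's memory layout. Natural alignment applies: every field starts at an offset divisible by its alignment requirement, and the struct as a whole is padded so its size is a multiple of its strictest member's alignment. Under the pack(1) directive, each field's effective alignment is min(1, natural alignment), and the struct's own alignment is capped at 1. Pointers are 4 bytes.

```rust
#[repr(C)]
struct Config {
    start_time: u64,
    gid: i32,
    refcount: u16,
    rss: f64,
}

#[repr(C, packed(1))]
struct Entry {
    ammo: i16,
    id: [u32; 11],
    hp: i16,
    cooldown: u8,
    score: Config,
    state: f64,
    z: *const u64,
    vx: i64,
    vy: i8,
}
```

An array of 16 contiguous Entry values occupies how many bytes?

Config: start_time at 0 (size 8, align 8) → ends 8; gid at 8 (size 4, align 4) → ends 12; refcount at 12 (size 2, align 2) → ends 14; pad 2 to align 8 for rss; rss at 16 (size 8, align 8) → ends 24; total 24 bytes, alignment 8
ammo at 0 (size 2, align 1) → ends 2
id at 2 (size 44, align 1) → ends 46
hp at 46 (size 2, align 1) → ends 48
cooldown at 48 (size 1, align 1) → ends 49
score at 49 (size 24, align 1) → ends 73
state at 73 (size 8, align 1) → ends 81
z at 81 (size 4, align 1) → ends 85
vx at 85 (size 8, align 1) → ends 93
vy at 93 (size 1, align 1) → ends 94
total 94 bytes, alignment 1
array of 16: 16 × 94 = 1504

1504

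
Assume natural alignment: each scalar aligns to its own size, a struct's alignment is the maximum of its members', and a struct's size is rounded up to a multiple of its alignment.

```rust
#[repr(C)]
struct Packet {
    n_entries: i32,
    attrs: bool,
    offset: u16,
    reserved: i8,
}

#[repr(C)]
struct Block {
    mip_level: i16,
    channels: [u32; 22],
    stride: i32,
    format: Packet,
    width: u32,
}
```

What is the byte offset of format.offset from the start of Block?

102

Packet: 0..4  n_entries  (4B, 4-aligned); 4..5  attrs  (1B, 1-aligned); 5..6  -- padding (1B); 6..8  offset  (2B, 2-aligned); 8..9  reserved  (1B, 1-aligned); 9..12  -- tail padding (3B); sizeof = 12, alignof = 4
0..2  mip_level  (2B, 2-aligned)
2..4  -- padding (2B)
4..92  channels  (88B, 4-aligned)
92..96  stride  (4B, 4-aligned)
96..108  format  (12B, 4-aligned)
within Packet: offset at 6
96 + 6 = 102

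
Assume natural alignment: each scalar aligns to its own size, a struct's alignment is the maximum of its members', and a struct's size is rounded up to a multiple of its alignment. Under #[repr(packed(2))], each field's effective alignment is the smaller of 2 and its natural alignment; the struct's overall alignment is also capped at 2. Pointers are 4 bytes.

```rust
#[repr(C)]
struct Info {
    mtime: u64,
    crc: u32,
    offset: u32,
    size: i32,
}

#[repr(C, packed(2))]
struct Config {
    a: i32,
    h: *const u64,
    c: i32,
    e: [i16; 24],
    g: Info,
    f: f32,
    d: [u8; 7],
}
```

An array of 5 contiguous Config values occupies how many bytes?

Info: 0..8  mtime  (8B, 8-aligned); 8..12  crc  (4B, 4-aligned); 12..16  offset  (4B, 4-aligned); 16..20  size  (4B, 4-aligned); 20..24  -- tail padding (4B); sizeof = 24, alignof = 8
0..4  a  (4B, 2-aligned)
4..8  h  (4B, 2-aligned)
8..12  c  (4B, 2-aligned)
12..60  e  (48B, 2-aligned)
60..84  g  (24B, 2-aligned)
84..88  f  (4B, 2-aligned)
88..95  d  (7B, 1-aligned)
95..96  -- tail padding (1B)
sizeof = 96, alignof = 2
array of 5: 5 × 96 = 480

480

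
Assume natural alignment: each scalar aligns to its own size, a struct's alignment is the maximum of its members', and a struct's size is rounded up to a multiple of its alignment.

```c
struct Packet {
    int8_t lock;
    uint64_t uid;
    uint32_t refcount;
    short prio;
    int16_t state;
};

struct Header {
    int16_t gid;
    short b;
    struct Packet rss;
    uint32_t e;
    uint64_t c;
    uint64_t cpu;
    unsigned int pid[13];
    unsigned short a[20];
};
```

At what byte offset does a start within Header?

108

Packet: @0: lock [1B, align 1] → 1; +7 pad (align 8); @8: uid [8B, align 8] → 16; @16: refcount [4B, align 4] → 20; @20: prio [2B, align 2] → 22; @22: state [2B, align 2] → 24; size 24, align 8
@0: gid [2B, align 2] → 2
@2: b [2B, align 2] → 4
+4 pad (align 8)
@8: rss [24B, align 8] → 32
@32: e [4B, align 4] → 36
+4 pad (align 8)
@40: c [8B, align 8] → 48
@48: cpu [8B, align 8] → 56
@56: pid [52B, align 4] → 108
@108: a [40B, align 2] → 148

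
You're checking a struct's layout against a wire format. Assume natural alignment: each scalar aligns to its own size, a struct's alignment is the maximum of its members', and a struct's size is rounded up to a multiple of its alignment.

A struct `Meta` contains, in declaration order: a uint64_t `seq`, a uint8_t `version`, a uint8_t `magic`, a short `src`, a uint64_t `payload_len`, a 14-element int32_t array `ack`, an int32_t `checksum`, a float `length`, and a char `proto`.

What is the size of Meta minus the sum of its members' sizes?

11

0..8  seq  (8B, 8-aligned)
8..9  version  (1B, 1-aligned)
9..10  magic  (1B, 1-aligned)
10..12  src  (2B, 2-aligned)
12..16  -- padding (4B)
16..24  payload_len  (8B, 8-aligned)
24..80  ack  (56B, 4-aligned)
80..84  checksum  (4B, 4-aligned)
84..88  length  (4B, 4-aligned)
88..89  proto  (1B, 1-aligned)
89..96  -- tail padding (7B)
sizeof = 96, alignof = 8
data bytes 85, size 96 → padding 11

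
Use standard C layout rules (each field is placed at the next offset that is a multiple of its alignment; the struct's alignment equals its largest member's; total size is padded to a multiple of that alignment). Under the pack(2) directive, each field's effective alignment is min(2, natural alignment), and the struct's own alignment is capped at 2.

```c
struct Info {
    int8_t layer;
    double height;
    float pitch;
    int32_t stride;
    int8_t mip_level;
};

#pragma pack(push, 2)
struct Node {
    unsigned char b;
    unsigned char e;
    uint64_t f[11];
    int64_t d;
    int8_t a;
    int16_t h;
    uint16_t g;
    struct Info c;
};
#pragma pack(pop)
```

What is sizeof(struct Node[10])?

1360

Info: layer at 0 (size 1, align 1) → ends 1; pad 7 to align 8 for height; height at 8 (size 8, align 8) → ends 16; pitch at 16 (size 4, align 4) → ends 20; stride at 20 (size 4, align 4) → ends 24; mip_level at 24 (size 1, align 1) → ends 25; tail pad 7 to reach multiple of 8; total 32 bytes, alignment 8
b at 0 (size 1, align 1) → ends 1
e at 1 (size 1, align 1) → ends 2
f at 2 (size 88, align 2) → ends 90
d at 90 (size 8, align 2) → ends 98
a at 98 (size 1, align 1) → ends 99
pad 1 to align 2 for h
h at 100 (size 2, align 2) → ends 102
g at 102 (size 2, align 2) → ends 104
c at 104 (size 32, align 2) → ends 136
total 136 bytes, alignment 2
array of 10: 10 × 136 = 1360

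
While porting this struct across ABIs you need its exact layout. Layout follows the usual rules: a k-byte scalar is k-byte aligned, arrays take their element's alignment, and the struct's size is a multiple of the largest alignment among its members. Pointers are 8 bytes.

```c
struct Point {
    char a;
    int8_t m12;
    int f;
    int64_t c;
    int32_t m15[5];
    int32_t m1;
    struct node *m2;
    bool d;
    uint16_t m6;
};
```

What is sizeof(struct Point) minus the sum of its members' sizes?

7

@0: a [1B, align 1] → 1
@1: m12 [1B, align 1] → 2
+2 pad (align 4)
@4: f [4B, align 4] → 8
@8: c [8B, align 8] → 16
@16: m15 [20B, align 4] → 36
@36: m1 [4B, align 4] → 40
@40: m2 [8B, align 8] → 48
@48: d [1B, align 1] → 49
+1 pad (align 2)
@50: m6 [2B, align 2] → 52
+4 tail pad (align 8)
size 56, align 8
data bytes 49, size 56 → padding 7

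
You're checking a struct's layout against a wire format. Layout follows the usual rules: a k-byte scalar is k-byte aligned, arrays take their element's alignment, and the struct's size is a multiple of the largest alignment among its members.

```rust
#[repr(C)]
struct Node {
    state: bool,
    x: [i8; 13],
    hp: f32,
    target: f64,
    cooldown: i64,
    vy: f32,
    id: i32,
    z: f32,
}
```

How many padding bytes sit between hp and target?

state at 0 (size 1, align 1) → ends 1
x at 1 (size 13, align 1) → ends 14
pad 2 to align 4 for hp
hp at 16 (size 4, align 4) → ends 20
pad 4 to align 8 for target
target at 24 (size 8, align 8) → ends 32

4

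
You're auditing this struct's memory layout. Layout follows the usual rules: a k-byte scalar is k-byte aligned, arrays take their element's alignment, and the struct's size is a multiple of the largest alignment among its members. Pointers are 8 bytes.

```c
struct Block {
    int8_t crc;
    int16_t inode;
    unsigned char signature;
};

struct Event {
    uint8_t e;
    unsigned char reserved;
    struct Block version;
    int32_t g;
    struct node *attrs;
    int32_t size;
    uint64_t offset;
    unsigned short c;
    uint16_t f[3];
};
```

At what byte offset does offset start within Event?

32

Block: 0..1  crc  (1B, 1-aligned); 1..2  -- padding (1B); 2..4  inode  (2B, 2-aligned); 4..5  signature  (1B, 1-aligned); 5..6  -- tail padding (1B); sizeof = 6, alignof = 2
0..1  e  (1B, 1-aligned)
1..2  reserved  (1B, 1-aligned)
2..8  version  (6B, 2-aligned)
8..12  g  (4B, 4-aligned)
12..16  -- padding (4B)
16..24  attrs  (8B, 8-aligned)
24..28  size  (4B, 4-aligned)
28..32  -- padding (4B)
32..40  offset  (8B, 8-aligned)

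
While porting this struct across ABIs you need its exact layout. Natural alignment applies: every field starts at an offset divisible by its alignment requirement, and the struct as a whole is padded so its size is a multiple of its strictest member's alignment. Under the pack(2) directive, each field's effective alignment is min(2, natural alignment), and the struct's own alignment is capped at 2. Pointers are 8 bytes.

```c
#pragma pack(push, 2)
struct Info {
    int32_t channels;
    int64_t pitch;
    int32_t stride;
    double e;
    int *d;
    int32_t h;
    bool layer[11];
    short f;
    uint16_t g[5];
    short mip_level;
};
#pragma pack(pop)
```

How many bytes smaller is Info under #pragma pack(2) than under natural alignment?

10

natural layout:
  @0: channels [4B, align 4] → 4
  +4 pad (align 8)
  @8: pitch [8B, align 8] → 16
  @16: stride [4B, align 4] → 20
  +4 pad (align 8)
  @24: e [8B, align 8] → 32
  @32: d [8B, align 8] → 40
  @40: h [4B, align 4] → 44
  @44: layer [11B, align 1] → 55
  +1 pad (align 2)
  @56: f [2B, align 2] → 58
  @58: g [10B, align 2] → 68
  @68: mip_level [2B, align 2] → 70
  +2 tail pad (align 8)
  size 72, align 8
packed(2) layout:
  @0: channels [4B, align 2] → 4
  @4: pitch [8B, align 2] → 12
  @12: stride [4B, align 2] → 16
  @16: e [8B, align 2] → 24
  @24: d [8B, align 2] → 32
  @32: h [4B, align 2] → 36
  @36: layer [11B, align 1] → 47
  +1 pad (align 2)
  @48: f [2B, align 2] → 50
  @50: g [10B, align 2] → 60
  @60: mip_level [2B, align 2] → 62
  size 62, align 2
72 − 62 = 10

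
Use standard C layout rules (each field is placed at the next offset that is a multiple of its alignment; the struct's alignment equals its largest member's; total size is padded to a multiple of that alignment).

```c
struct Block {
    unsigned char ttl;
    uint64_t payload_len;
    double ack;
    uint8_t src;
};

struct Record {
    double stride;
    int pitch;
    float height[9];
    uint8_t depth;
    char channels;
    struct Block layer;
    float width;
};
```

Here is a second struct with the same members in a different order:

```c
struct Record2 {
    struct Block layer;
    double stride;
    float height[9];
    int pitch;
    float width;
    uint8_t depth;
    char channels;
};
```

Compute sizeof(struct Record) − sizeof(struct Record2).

Block: @0: ttl [1B, align 1] → 1; +7 pad (align 8); @8: payload_len [8B, align 8] → 16; @16: ack [8B, align 8] → 24; @24: src [1B, align 1] → 25; +7 tail pad (align 8); size 32, align 8
@0: stride [8B, align 8] → 8
@8: pitch [4B, align 4] → 12
@12: height [36B, align 4] → 48
@48: depth [1B, align 1] → 49
@49: channels [1B, align 1] → 50
+6 pad (align 8)
@56: layer [32B, align 8] → 88
@88: width [4B, align 4] → 92
+4 tail pad (align 8)
size 96, align 8
— Record2 —
@0: layer [32B, align 8] → 32
@32: stride [8B, align 8] → 40
@40: height [36B, align 4] → 76
@76: pitch [4B, align 4] → 80
@80: width [4B, align 4] → 84
@84: depth [1B, align 1] → 85
@85: channels [1B, align 1] → 86
+2 tail pad (align 8)
size 88, align 8
96 − 88 = 8

8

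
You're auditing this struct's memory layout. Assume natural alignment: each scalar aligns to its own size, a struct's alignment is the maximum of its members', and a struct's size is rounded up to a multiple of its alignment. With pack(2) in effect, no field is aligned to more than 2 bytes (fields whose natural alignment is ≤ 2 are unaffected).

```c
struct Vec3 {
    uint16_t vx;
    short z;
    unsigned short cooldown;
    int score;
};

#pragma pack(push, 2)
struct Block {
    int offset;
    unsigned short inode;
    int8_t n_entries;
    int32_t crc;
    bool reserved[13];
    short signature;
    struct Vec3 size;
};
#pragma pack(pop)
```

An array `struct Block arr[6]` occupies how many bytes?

Vec3: @0: vx [2B, align 2] → 2; @2: z [2B, align 2] → 4; @4: cooldown [2B, align 2] → 6; +2 pad (align 4); @8: score [4B, align 4] → 12; size 12, align 4
@0: offset [4B, align 2] → 4
@4: inode [2B, align 2] → 6
@6: n_entries [1B, align 1] → 7
+1 pad (align 2)
@8: crc [4B, align 2] → 12
@12: reserved [13B, align 1] → 25
+1 pad (align 2)
@26: signature [2B, align 2] → 28
@28: size [12B, align 2] → 40
size 40, align 2
array of 6: 6 × 40 = 240

240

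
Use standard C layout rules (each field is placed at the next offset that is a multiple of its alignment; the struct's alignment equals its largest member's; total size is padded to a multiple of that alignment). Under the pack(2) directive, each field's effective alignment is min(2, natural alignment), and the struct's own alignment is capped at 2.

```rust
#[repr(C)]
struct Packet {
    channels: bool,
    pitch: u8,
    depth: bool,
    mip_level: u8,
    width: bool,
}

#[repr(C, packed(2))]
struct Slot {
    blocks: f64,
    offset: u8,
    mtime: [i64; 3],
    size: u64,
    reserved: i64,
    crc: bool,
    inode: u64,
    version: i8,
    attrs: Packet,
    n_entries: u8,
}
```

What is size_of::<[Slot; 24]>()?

Packet: 0..1  channels  (1B, 1-aligned); 1..2  pitch  (1B, 1-aligned); 2..3  depth  (1B, 1-aligned); 3..4  mip_level  (1B, 1-aligned); 4..5  width  (1B, 1-aligned); sizeof = 5, alignof = 1
0..8  blocks  (8B, 2-aligned)
8..9  offset  (1B, 1-aligned)
9..10  -- padding (1B)
10..34  mtime  (24B, 2-aligned)
34..42  size  (8B, 2-aligned)
42..50  reserved  (8B, 2-aligned)
50..51  crc  (1B, 1-aligned)
51..52  -- padding (1B)
52..60  inode  (8B, 2-aligned)
60..61  version  (1B, 1-aligned)
61..66  attrs  (5B, 1-aligned)
66..67  n_entries  (1B, 1-aligned)
67..68  -- tail padding (1B)
sizeof = 68, alignof = 2
array of 24: 24 × 68 = 1632

1632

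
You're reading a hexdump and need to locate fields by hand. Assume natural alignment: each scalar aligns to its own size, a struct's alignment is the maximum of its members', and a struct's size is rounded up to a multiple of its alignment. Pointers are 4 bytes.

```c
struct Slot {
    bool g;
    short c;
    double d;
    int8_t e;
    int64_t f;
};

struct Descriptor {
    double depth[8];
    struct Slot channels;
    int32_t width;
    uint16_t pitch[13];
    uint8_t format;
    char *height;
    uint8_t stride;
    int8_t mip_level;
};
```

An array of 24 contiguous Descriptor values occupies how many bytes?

3264

Slot: g at 0 (size 1, align 1) → ends 1; pad 1 to align 2 for c; c at 2 (size 2, align 2) → ends 4; pad 4 to align 8 for d; d at 8 (size 8, align 8) → ends 16; e at 16 (size 1, align 1) → ends 17; pad 7 to align 8 for f; f at 24 (size 8, align 8) → ends 32; total 32 bytes, alignment 8
depth at 0 (size 64, align 8) → ends 64
channels at 64 (size 32, align 8) → ends 96
width at 96 (size 4, align 4) → ends 100
pitch at 100 (size 26, align 2) → ends 126
format at 126 (size 1, align 1) → ends 127
pad 1 to align 4 for height
height at 128 (size 4, align 4) → ends 132
stride at 132 (size 1, align 1) → ends 133
mip_level at 133 (size 1, align 1) → ends 134
tail pad 2 to reach multiple of 8
total 136 bytes, alignment 8
array of 24: 24 × 136 = 3264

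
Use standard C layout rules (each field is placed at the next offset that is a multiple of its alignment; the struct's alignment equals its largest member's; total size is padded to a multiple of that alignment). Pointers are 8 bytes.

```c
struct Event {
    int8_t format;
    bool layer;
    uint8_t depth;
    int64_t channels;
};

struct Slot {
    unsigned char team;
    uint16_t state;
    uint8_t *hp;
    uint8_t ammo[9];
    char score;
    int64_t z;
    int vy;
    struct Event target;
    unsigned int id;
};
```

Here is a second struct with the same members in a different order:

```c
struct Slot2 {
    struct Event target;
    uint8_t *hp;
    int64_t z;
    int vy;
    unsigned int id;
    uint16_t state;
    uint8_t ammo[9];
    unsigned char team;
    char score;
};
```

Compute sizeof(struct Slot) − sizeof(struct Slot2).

16

Event: 0..1  format  (1B, 1-aligned); 1..2  layer  (1B, 1-aligned); 2..3  depth  (1B, 1-aligned); 3..8  -- padding (5B); 8..16  channels  (8B, 8-aligned); sizeof = 16, alignof = 8
0..1  team  (1B, 1-aligned)
1..2  -- padding (1B)
2..4  state  (2B, 2-aligned)
4..8  -- padding (4B)
8..16  hp  (8B, 8-aligned)
16..25  ammo  (9B, 1-aligned)
25..26  score  (1B, 1-aligned)
26..32  -- padding (6B)
32..40  z  (8B, 8-aligned)
40..44  vy  (4B, 4-aligned)
44..48  -- padding (4B)
48..64  target  (16B, 8-aligned)
64..68  id  (4B, 4-aligned)
68..72  -- tail padding (4B)
sizeof = 72, alignof = 8
— Slot2 —
0..16  target  (16B, 8-aligned)
16..24  hp  (8B, 8-aligned)
24..32  z  (8B, 8-aligned)
32..36  vy  (4B, 4-aligned)
36..40  id  (4B, 4-aligned)
40..42  state  (2B, 2-aligned)
42..51  ammo  (9B, 1-aligned)
51..52  team  (1B, 1-aligned)
52..53  score  (1B, 1-aligned)
53..56  -- tail padding (3B)
sizeof = 56, alignof = 8
72 − 56 = 16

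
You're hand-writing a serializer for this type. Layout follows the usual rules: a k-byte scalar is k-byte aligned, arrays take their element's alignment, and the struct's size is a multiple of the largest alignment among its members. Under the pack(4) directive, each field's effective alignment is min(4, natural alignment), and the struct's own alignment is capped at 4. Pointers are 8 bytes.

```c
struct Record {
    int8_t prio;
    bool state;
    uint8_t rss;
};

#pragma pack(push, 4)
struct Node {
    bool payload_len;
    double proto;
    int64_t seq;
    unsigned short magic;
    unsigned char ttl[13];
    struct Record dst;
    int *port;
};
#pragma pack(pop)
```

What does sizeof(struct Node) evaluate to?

48

Record: 0..1  prio  (1B, 1-aligned); 1..2  state  (1B, 1-aligned); 2..3  rss  (1B, 1-aligned); sizeof = 3, alignof = 1
0..1  payload_len  (1B, 1-aligned)
1..4  -- padding (3B)
4..12  proto  (8B, 4-aligned)
12..20  seq  (8B, 4-aligned)
20..22  magic  (2B, 2-aligned)
22..35  ttl  (13B, 1-aligned)
35..38  dst  (3B, 1-aligned)
38..40  -- padding (2B)
40..48  port  (8B, 4-aligned)
sizeof = 48, alignof = 4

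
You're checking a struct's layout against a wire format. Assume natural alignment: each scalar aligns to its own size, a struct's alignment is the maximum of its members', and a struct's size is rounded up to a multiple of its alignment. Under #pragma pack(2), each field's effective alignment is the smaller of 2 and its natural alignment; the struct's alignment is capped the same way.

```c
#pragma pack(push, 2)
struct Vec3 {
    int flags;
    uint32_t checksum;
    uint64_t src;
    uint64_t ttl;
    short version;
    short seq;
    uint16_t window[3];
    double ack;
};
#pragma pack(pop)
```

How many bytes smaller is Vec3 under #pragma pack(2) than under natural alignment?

natural layout:
  @0: flags [4B, align 4] → 4
  @4: checksum [4B, align 4] → 8
  @8: src [8B, align 8] → 16
  @16: ttl [8B, align 8] → 24
  @24: version [2B, align 2] → 26
  @26: seq [2B, align 2] → 28
  @28: window [6B, align 2] → 34
  +6 pad (align 8)
  @40: ack [8B, align 8] → 48
  size 48, align 8
packed(2) layout:
  @0: flags [4B, align 2] → 4
  @4: checksum [4B, align 2] → 8
  @8: src [8B, align 2] → 16
  @16: ttl [8B, align 2] → 24
  @24: version [2B, align 2] → 26
  @26: seq [2B, align 2] → 28
  @28: window [6B, align 2] → 34
  @34: ack [8B, align 2] → 42
  size 42, align 2
48 − 42 = 6

6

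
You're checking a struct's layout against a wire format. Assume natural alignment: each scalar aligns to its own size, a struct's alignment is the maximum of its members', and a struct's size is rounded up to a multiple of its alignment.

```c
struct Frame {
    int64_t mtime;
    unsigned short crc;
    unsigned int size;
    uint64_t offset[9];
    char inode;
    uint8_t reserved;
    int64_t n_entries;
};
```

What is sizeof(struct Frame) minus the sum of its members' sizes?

8

mtime at 0 (size 8, align 8) → ends 8
crc at 8 (size 2, align 2) → ends 10
pad 2 to align 4 for size
size at 12 (size 4, align 4) → ends 16
offset at 16 (size 72, align 8) → ends 88
inode at 88 (size 1, align 1) → ends 89
reserved at 89 (size 1, align 1) → ends 90
pad 6 to align 8 for n_entries
n_entries at 96 (size 8, align 8) → ends 104
total 104 bytes, alignment 8
data bytes 96, size 104 → padding 8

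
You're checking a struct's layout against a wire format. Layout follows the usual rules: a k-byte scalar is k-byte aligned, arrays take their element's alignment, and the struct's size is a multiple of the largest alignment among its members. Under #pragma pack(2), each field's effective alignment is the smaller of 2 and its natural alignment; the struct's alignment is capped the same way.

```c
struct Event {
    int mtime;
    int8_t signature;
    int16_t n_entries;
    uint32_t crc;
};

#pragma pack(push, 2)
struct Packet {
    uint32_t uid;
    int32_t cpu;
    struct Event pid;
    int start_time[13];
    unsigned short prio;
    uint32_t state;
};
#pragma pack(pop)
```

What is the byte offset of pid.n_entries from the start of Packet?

14

Event: mtime at 0 (size 4, align 4) → ends 4; signature at 4 (size 1, align 1) → ends 5; pad 1 to align 2 for n_entries; n_entries at 6 (size 2, align 2) → ends 8; crc at 8 (size 4, align 4) → ends 12; total 12 bytes, alignment 4
uid at 0 (size 4, align 2) → ends 4
cpu at 4 (size 4, align 2) → ends 8
pid at 8 (size 12, align 2) → ends 20
within Event: n_entries at 6
8 + 6 = 14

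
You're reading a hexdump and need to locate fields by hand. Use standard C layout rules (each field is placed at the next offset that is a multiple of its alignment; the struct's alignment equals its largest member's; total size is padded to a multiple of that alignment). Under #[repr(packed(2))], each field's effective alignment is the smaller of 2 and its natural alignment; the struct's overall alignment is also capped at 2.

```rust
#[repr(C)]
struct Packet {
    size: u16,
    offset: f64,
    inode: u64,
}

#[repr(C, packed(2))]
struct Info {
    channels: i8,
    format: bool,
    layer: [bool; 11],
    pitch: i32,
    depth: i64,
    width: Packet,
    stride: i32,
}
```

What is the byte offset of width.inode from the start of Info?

Packet: 0..2  size  (2B, 2-aligned); 2..8  -- padding (6B); 8..16  offset  (8B, 8-aligned); 16..24  inode  (8B, 8-aligned); sizeof = 24, alignof = 8
0..1  channels  (1B, 1-aligned)
1..2  format  (1B, 1-aligned)
2..13  layer  (11B, 1-aligned)
13..14  -- padding (1B)
14..18  pitch  (4B, 2-aligned)
18..26  depth  (8B, 2-aligned)
26..50  width  (24B, 2-aligned)
within Packet: inode at 16
26 + 16 = 42

42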